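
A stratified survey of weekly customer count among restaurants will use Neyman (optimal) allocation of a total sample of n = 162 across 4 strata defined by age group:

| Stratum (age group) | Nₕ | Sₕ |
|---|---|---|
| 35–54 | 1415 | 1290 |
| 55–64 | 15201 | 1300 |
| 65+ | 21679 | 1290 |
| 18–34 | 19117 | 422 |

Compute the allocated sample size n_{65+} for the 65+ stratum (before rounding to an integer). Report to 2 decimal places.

Neyman allocation: nₕ = n·NₕSₕ / Σⱼ NⱼSⱼ.
Σ NⱼSⱼ = 1415·1290 + 15201·1300 + 21679·1290 + 19117·422 = 5.7619934 × 10^7.
n_{65+} = 162·21679·1290 / (5.7619934 × 10^7) = 78.63.

78.63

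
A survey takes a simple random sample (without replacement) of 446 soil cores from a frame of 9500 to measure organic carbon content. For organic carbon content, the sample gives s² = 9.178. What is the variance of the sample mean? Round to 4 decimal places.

Under SRS without replacement, Var(ȳ) = (1 − f)·s²/n with f = n/N = 446/9500 = 0.04694737.
Var(ȳ) = (1 − 0.04694737)·9.178/446 = 0.95305263·0.020578475 = 0.01961237.

0.0196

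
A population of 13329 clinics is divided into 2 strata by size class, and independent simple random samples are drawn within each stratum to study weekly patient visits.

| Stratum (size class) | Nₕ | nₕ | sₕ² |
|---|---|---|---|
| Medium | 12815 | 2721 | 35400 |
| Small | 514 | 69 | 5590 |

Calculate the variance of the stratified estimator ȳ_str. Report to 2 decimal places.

9.58

Var(ȳ_str) = Σₕ Wₕ²(1 − fₕ)sₕ²/nₕ with Wₕ = Nₕ/N, N = 13329.
Medium: Wₕ = 0.96143747; term = 0.96143747²·(1 − 0.21232930)·35400/2721 = 9.472432.
Small: Wₕ = 0.03856253; term = 0.03856253²·(1 − 0.13424125)·5590/69 = 0.10430154.
Sum = 9.5767335.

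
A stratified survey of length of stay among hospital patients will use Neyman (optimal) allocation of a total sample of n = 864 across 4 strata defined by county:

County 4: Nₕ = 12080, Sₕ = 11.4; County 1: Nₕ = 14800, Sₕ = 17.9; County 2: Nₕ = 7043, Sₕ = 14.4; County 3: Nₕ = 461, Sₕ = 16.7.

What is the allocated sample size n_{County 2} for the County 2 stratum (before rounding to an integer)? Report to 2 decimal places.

171.23

Neyman allocation: nₕ = n·NₕSₕ / Σⱼ NⱼSⱼ.
Σ NⱼSⱼ = 12080·11.4 + 14800·17.9 + 7043·14.4 + 461·16.7 = 511749.9.
n_{County 2} = 864·7043·14.4 / 511749.9 = 171.23.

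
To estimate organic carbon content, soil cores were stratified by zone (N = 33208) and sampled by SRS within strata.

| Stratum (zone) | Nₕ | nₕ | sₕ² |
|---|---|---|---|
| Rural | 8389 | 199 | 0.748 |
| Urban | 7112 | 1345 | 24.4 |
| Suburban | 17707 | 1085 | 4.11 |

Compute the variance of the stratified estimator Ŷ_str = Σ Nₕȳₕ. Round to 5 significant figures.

Var(Ŷ_str) = Σₕ Nₕ²(1 − fₕ)sₕ²/nₕ.
Rural: 8389²·(1 − 199/8389)·0.748/199 = 258251.36.
Urban: 7112²·(1 − 1345/7112)·24.4/1345 = 744062.2.
Suburban: 17707²·(1 − 1085/17707)·4.11/1085 = 1.1149114 × 10^6.
Sum = 2.117225 × 10^6.

2.1172 × 10^6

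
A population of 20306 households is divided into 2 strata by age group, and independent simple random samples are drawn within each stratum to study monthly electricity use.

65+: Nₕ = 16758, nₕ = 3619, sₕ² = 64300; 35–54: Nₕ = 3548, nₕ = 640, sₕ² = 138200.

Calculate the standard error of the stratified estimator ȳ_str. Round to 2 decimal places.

3.86

Var(ȳ_str) = Σₕ Wₕ²(1 − fₕ)sₕ²/nₕ with Wₕ = Nₕ/N, N = 20306.
65+: Wₕ = 0.82527332; term = 0.82527332²·(1 − 0.21595656)·64300/3619 = 9.4876384.
35–54: Wₕ = 0.17472668; term = 0.17472668²·(1 − 0.18038331)·138200/640 = 5.4032781.
Sum = 14.890917.
SE = √(14.890917) = 3.86.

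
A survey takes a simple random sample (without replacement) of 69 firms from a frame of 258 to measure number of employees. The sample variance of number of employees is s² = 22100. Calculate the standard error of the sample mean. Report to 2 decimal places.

15.32

Under SRS without replacement, Var(ȳ) = (1 − f)·s²/n with f = n/N = 69/258 = 0.26744186.
Var(ȳ) = (1 − 0.26744186)·22100/69 = 0.73255814·320.28986 = 234.63094.
SE(ȳ) = √(234.63094) = 15.32.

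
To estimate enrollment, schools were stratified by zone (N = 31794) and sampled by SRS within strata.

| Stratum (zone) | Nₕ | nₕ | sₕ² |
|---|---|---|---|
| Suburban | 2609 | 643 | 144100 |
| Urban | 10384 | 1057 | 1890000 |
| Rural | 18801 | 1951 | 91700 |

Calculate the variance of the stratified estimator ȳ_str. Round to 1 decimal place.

187.2

Var(ȳ_str) = Σₕ Wₕ²(1 − fₕ)sₕ²/nₕ with Wₕ = Nₕ/N, N = 31794.
Suburban: Wₕ = 0.08205951; term = 0.08205951²·(1 − 0.24645458)·144100/643 = 1.1371566.
Urban: Wₕ = 0.32660250; term = 0.32660250²·(1 − 0.10179122)·1890000/1057 = 171.31805.
Rural: Wₕ = 0.59133799; term = 0.59133799²·(1 − 0.10377108)·91700/1951 = 14.729994.
Sum = 187.1852.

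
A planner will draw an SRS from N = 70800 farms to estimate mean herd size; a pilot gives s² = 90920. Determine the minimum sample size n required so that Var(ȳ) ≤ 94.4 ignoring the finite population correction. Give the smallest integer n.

964

Without fpc, n₀ = s²/D = 90920/94.4 = 963.1356.
Rounding up, n = 964.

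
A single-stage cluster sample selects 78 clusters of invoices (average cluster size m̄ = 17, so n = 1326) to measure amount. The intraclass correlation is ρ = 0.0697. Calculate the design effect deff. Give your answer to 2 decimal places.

2.12

deff = 1 + (17 − 1)·0.0697 = 1 + 1.1152 = 2.1152.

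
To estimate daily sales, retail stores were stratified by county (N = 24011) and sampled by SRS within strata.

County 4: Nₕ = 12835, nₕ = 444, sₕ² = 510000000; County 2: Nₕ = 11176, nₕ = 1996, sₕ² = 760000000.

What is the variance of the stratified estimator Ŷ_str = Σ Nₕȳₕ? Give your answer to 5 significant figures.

Var(Ŷ_str) = Σₕ Nₕ²(1 − fₕ)sₕ²/nₕ.
County 4: 12835²·(1 − 444/12835)·510000000/444 = 1.8267934 × 10^14.
County 2: 11176²·(1 − 1996/11176)·760000000/1996 = 3.9064487 × 10^13.
Sum = 2.2174383 × 10^14.

2.2174 × 10^14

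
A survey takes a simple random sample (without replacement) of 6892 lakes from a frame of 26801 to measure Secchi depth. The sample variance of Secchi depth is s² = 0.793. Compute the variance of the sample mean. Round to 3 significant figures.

8.55 × 10^-5

Under SRS without replacement, Var(ȳ) = (1 − f)·s²/n with f = n/N = 6892/26801 = 0.25715458.
Var(ȳ) = (1 − 0.25715458)·0.793/6892 = 0.74284542·1.1506094 × 10^-4 = 8.5472492 × 10^-5.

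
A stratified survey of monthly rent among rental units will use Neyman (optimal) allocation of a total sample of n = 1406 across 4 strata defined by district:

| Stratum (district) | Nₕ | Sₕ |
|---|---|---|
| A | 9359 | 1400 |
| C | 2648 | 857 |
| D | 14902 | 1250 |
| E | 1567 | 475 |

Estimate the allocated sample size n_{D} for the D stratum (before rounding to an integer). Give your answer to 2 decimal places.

Neyman allocation: nₕ = n·NₕSₕ / Σⱼ NⱼSⱼ.
Σ NⱼSⱼ = 9359·1400 + 2648·857 + 14902·1250 + 1567·475 = 3.4743761 × 10^7.
n_{D} = 1406·14902·1250 / (3.4743761 × 10^7) = 753.81.

753.81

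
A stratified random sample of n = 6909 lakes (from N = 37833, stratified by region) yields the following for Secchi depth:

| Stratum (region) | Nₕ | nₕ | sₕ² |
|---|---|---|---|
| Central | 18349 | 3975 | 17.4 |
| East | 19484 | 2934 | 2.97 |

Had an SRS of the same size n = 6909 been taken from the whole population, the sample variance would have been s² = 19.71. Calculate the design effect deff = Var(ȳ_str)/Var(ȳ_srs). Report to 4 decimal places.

0.4437

Var(ȳ_str) = Σ Wₕ²(1−fₕ)sₕ²/nₕ with Wₕ = Nₕ/37833:
  Central: (18349/37833)²·(1−3975/18349)·17.4/3975 = 8.0660442 × 10^-4
  East: (19484/37833)²·(1−2934/19484)·2.97/2934 = 2.2805043 × 10^-4
  → Var(ȳ_str) = 0.0010346549.
Var(ȳ_srs) = (1 − 6909/37833)·19.71/6909 = 0.0023318269.
deff = 0.0010346549 / 0.0023318269 = 0.4437.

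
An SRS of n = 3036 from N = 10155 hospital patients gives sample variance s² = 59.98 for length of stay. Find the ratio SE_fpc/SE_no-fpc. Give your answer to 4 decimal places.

0.8373

f = n/N = 3036/10155 = 0.29896603.
SE_no-fpc = √(s²/n) = 0.14055696; SE_fpc = √((1−f)s²/n) = 0.11768521.
Ratio = √(1−f) = 0.83727772.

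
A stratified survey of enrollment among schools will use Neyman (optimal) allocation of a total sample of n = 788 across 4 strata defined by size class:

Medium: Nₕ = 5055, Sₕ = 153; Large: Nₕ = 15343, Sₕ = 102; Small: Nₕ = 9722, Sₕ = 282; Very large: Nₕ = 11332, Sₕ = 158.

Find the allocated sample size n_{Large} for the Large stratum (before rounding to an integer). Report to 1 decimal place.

Neyman allocation: nₕ = n·NₕSₕ / Σⱼ NⱼSⱼ.
Σ NⱼSⱼ = 5055·153 + 15343·102 + 9722·282 + 11332·158 = 6.870461 × 10^6.
n_{Large} = 788·15343·102 / (6.870461 × 10^6) = 179.5.

179.5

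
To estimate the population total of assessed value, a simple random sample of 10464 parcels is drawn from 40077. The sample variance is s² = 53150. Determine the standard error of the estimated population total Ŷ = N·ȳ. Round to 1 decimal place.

77641.1

Var(Ŷ) = N²·Var(ȳ) = N²·(1 − n/N)·s²/n.
f = 10464/40077 = 0.26109739; Var(ȳ) = 0.73890261·53150/10464 = 3.7531225.
Var(Ŷ) = 40077² · 3.7531225 = 6.0281375 × 10^9.
SE(Ŷ) = √(6.0281375 × 10^9) = 77641.1.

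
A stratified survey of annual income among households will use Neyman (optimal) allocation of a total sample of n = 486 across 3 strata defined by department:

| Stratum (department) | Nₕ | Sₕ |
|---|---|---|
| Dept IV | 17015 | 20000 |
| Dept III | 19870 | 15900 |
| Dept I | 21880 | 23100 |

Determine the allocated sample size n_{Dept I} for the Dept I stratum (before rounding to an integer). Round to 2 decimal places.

211.45

Neyman allocation: nₕ = n·NₕSₕ / Σⱼ NⱼSⱼ.
Σ NⱼSⱼ = 17015·20000 + 19870·15900 + 21880·23100 = 1.161661 × 10^9.
n_{Dept I} = 486·21880·23100 / (1.161661 × 10^9) = 211.45.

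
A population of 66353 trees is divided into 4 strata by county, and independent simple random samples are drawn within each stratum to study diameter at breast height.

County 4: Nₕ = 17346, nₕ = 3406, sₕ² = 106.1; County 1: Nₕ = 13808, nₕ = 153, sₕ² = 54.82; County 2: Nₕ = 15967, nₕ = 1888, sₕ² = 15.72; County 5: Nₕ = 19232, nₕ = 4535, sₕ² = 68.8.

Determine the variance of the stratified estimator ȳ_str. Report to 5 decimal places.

Var(ȳ_str) = Σₕ Wₕ²(1 − fₕ)sₕ²/nₕ with Wₕ = Nₕ/N, N = 66353.
County 4: Wₕ = 0.26141998; term = 0.26141998²·(1 − 0.19635651)·106.1/3406 = 0.0017108492.
County 1: Wₕ = 0.20809911; term = 0.20809911²·(1 − 0.01108053)·54.82/153 = 0.015344366.
County 2: Wₕ = 0.24063720; term = 0.24063720²·(1 − 0.11824388)·15.72/1888 = 4.2513275 × 10^-4.
County 5: Wₕ = 0.28984371; term = 0.28984371²·(1 − 0.23580491)·68.8/4535 = 9.7396458 × 10^-4.
Sum = 0.018454313.

0.01845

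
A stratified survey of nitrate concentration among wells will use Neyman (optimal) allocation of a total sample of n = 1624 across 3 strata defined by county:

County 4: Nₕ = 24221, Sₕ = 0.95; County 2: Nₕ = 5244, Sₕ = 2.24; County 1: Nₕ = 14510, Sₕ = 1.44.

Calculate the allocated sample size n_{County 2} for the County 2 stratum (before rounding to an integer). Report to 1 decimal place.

342.8

Neyman allocation: nₕ = n·NₕSₕ / Σⱼ NⱼSⱼ.
Σ NⱼSⱼ = 24221·0.95 + 5244·2.24 + 14510·1.44 = 55650.91.
n_{County 2} = 1624·5244·2.24 / 55650.91 = 342.8.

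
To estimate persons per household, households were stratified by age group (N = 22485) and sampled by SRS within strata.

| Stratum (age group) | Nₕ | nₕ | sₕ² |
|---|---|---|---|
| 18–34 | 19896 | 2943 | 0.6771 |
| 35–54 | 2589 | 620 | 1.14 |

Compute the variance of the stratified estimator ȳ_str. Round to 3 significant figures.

1.72 × 10^-4

Var(ȳ_str) = Σₕ Wₕ²(1 − fₕ)sₕ²/nₕ with Wₕ = Nₕ/N, N = 22485.
18–34: Wₕ = 0.88485657; term = 0.88485657²·(1 − 0.14791918)·0.6771/2943 = 1.5349319 × 10^-4.
35–54: Wₕ = 0.11514343; term = 0.11514343²·(1 − 0.23947470)·1.14/620 = 1.8539804 × 10^-5.
Sum = 1.7203299 × 10^-4.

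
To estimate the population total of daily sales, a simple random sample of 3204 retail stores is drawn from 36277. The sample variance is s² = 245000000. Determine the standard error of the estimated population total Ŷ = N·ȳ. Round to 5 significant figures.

Var(Ŷ) = N²·Var(ȳ) = N²·(1 − n/N)·s²/n.
f = 3204/36277 = 0.08832042; Var(ȳ) = 0.91167958·245000000/3204 = 69713.326.
Var(Ŷ) = 36277² · 69713.326 = 9.1744182 × 10^13.
SE(Ŷ) = √(9.1744182 × 10^13) = 9.5783 × 10^6.

9.5783 × 10^6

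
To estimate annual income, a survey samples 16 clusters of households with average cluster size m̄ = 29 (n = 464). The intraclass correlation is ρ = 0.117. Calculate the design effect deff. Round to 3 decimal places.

deff = 1 + (29 − 1)·0.117 = 1 + 3.276 = 4.276.

4.276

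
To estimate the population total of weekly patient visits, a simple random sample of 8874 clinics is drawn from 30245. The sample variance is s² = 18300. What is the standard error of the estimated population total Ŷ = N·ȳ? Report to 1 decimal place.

Var(Ŷ) = N²·Var(ȳ) = N²·(1 − n/N)·s²/n.
f = 8874/30245 = 0.29340387; Var(ȳ) = 0.70659613·18300/8874 = 1.4571455.
Var(Ŷ) = 30245² · 1.4571455 = 1.3329385 × 10^9.
SE(Ŷ) = √(1.3329385 × 10^9) = 36509.4.

36509.4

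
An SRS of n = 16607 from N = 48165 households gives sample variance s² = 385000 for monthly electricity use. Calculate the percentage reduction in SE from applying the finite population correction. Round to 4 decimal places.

19.0552

f = n/N = 16607/48165 = 0.34479394.
SE_no-fpc = √(s²/n) = 4.8148723; SE_fpc = √((1−f)s²/n) = 3.8973887.
Ratio = √(1−f) = 0.80944800. Reduction = 100·(1 − 0.80944800) = 19.0552%.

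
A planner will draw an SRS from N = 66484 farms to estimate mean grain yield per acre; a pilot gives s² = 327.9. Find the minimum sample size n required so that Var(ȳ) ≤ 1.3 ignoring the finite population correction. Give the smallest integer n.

253

Without fpc, n₀ = s²/D = 327.9/1.3 = 252.2308.
Rounding up, n = 253.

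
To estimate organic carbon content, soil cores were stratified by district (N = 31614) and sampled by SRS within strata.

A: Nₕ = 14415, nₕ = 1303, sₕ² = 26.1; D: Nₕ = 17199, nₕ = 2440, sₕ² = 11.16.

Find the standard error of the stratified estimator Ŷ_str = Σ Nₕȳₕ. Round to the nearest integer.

Var(Ŷ_str) = Σₕ Nₕ²(1 − fₕ)sₕ²/nₕ.
A: 14415²·(1 − 1303/14415)·26.1/1303 = 3.7859919 × 10^6.
D: 17199²·(1 − 2440/17199)·11.16/2440 = 1.1610061 × 10^6.
Sum = 4.946998 × 10^6.
SE = √(4.946998 × 10^6) = 2224.

2224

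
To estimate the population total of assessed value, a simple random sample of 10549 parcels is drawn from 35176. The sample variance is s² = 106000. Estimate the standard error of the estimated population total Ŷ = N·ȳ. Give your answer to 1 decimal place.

93298.8

Var(Ŷ) = N²·Var(ȳ) = N²·(1 − n/N)·s²/n.
f = 10549/35176 = 0.29989197; Var(ȳ) = 0.70010803·106000/10549 = 7.0349276.
Var(Ŷ) = 35176² · 7.0349276 = 8.7046745 × 10^9.
SE(Ŷ) = √(8.7046745 × 10^9) = 93298.8.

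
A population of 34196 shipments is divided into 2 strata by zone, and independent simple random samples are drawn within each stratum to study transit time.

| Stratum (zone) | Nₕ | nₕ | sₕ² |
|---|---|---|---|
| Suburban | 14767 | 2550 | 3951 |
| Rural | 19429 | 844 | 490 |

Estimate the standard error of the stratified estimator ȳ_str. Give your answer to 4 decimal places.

Var(ȳ_str) = Σₕ Wₕ²(1 − fₕ)sₕ²/nₕ with Wₕ = Nₕ/N, N = 34196.
Suburban: Wₕ = 0.43183413; term = 0.43183413²·(1 − 0.17268233)·3951/2550 = 0.23904138.
Rural: Wₕ = 0.56816587; term = 0.56816587²·(1 − 0.04344022)·490/844 = 0.17927347.
Sum = 0.41831485.
SE = √(0.41831485) = 0.6468.

0.6468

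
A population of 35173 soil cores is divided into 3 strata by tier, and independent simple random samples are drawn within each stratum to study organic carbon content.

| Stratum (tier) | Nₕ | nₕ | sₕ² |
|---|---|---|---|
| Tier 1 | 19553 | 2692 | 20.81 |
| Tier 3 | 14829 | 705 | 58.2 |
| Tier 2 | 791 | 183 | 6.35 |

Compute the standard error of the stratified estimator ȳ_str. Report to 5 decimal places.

Var(ȳ_str) = Σₕ Wₕ²(1 − fₕ)sₕ²/nₕ with Wₕ = Nₕ/N, N = 35173.
Tier 1: Wₕ = 0.55590936; term = 0.55590936²·(1 − 0.13767708)·20.81/2692 = 0.0020600366.
Tier 3: Wₕ = 0.42160180; term = 0.42160180²·(1 − 0.04754198)·58.2/705 = 0.013976056.
Tier 2: Wₕ = 0.02248884; term = 0.02248884²·(1 − 0.23135272)·6.35/183 = 1.3489128 × 10^-5.
Sum = 0.016049582.
SE = √(0.016049582) = 0.12669.

0.12669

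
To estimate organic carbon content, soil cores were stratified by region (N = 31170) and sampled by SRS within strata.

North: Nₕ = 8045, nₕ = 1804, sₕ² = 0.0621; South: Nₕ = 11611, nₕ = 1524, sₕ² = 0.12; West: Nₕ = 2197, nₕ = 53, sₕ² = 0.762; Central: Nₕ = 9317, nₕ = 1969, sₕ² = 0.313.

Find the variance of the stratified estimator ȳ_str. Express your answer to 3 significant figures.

9.22 × 10^-5

Var(ȳ_str) = Σₕ Wₕ²(1 − fₕ)sₕ²/nₕ with Wₕ = Nₕ/N, N = 31170.
North: Wₕ = 0.25810074; term = 0.25810074²·(1 − 0.22423866)·0.0621/1804 = 1.7789416 × 10^-6.
South: Wₕ = 0.37250561; term = 0.37250561²·(1 − 0.13125484)·0.12/1524 = 9.4919255 × 10^-6.
West: Wₕ = 0.07048444; term = 0.07048444²·(1 − 0.02412381)·0.762/53 = 6.9704423 × 10^-5.
Central: Wₕ = 0.29890921; term = 0.29890921²·(1 − 0.21133412)·0.313/1969 = 1.1201347 × 10^-5.
Sum = 9.2176637 × 10^-5.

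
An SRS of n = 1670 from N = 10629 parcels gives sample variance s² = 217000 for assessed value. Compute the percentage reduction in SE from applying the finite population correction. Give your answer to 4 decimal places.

8.1914

f = n/N = 1670/10629 = 0.15711732.
SE_no-fpc = √(s²/n) = 11.399128; SE_fpc = √((1−f)s²/n) = 10.465385.
Ratio = √(1−f) = 0.91808642. Reduction = 100·(1 − 0.91808642) = 8.1914%.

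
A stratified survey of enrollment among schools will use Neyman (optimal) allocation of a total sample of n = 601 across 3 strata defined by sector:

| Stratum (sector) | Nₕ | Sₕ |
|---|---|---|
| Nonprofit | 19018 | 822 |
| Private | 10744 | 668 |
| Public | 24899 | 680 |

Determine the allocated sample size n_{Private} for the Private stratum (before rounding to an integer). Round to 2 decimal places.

108.54

Neyman allocation: nₕ = n·NₕSₕ / Σⱼ NⱼSⱼ.
Σ NⱼSⱼ = 19018·822 + 10744·668 + 24899·680 = 3.9741108 × 10^7.
n_{Private} = 601·10744·668 / (3.9741108 × 10^7) = 108.54.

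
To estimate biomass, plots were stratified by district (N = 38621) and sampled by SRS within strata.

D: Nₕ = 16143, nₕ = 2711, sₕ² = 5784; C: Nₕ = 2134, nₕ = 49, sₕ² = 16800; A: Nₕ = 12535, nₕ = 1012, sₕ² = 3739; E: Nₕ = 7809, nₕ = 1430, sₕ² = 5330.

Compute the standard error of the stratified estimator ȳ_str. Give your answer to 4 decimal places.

Var(ȳ_str) = Σₕ Wₕ²(1 − fₕ)sₕ²/nₕ with Wₕ = Nₕ/N, N = 38621.
D: Wₕ = 0.41798503; term = 0.41798503²·(1 − 0.16793657)·5784/2711 = 0.31015349.
C: Wₕ = 0.05525491; term = 0.05525491²·(1 − 0.02296157)·16800/49 = 1.0227433.
A: Wₕ = 0.32456436; term = 0.32456436²·(1 − 0.08073394)·3739/1012 = 0.35778145.
E: Wₕ = 0.20219570; term = 0.20219570²·(1 − 0.18312204)·5330/1430 = 0.12447788.
Sum = 1.8151561.
SE = √(1.8151561) = 1.3473.

1.3473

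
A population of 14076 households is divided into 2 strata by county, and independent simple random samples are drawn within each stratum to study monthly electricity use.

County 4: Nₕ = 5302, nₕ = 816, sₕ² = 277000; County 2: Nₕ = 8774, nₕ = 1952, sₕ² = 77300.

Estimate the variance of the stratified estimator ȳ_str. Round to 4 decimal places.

Var(ȳ_str) = Σₕ Wₕ²(1 − fₕ)sₕ²/nₕ with Wₕ = Nₕ/N, N = 14076.
County 4: Wₕ = 0.37666951; term = 0.37666951²·(1 − 0.15390419)·277000/816 = 40.750232.
County 2: Wₕ = 0.62333049; term = 0.62333049²·(1 − 0.22247550)·77300/1952 = 11.963287.
Sum = 52.713519.

52.7135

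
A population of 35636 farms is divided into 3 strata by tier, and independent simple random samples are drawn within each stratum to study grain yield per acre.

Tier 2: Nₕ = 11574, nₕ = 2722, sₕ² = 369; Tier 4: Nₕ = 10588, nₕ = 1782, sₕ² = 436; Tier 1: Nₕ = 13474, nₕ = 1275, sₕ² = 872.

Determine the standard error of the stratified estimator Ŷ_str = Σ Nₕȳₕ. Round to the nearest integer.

12211

Var(Ŷ_str) = Σₕ Nₕ²(1 − fₕ)sₕ²/nₕ.
Tier 2: 11574²·(1 − 2722/11574)·369/2722 = 1.3888749 × 10^7.
Tier 4: 10588²·(1 − 1782/10588)·436/1782 = 2.2812422 × 10^7.
Tier 1: 13474²·(1 − 1275/13474)·872/1275 = 1.1241573 × 10^8.
Sum = 1.491169 × 10^8.
SE = √(1.491169 × 10^8) = 12211.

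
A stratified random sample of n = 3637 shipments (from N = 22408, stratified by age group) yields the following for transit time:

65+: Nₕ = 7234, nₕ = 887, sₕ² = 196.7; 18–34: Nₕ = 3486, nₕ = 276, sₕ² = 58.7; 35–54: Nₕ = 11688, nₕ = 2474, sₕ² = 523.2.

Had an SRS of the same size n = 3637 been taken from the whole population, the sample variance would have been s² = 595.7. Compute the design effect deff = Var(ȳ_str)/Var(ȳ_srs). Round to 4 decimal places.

0.5129

Var(ȳ_str) = Σ Wₕ²(1−fₕ)sₕ²/nₕ with Wₕ = Nₕ/22408:
  65+: (7234/22408)²·(1−887/7234)·196.7/887 = 0.020277833
  18–34: (3486/22408)²·(1−276/3486)·58.7/276 = 0.0047397479
  35–54: (11688/22408)²·(1−2474/11688)·523.2/2474 = 0.04535762
  → Var(ȳ_str) = 0.070375201.
Var(ȳ_srs) = (1 − 3637/22408)·595.7/3637 = 0.13720458.
deff = 0.070375201 / 0.13720458 = 0.5129.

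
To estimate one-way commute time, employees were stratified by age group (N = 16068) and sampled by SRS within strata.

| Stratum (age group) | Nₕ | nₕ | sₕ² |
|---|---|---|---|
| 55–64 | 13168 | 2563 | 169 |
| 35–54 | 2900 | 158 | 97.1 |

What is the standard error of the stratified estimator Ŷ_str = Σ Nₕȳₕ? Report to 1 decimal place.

Var(Ŷ_str) = Σₕ Nₕ²(1 − fₕ)sₕ²/nₕ.
55–64: 13168²·(1 − 2563/13168)·169/2563 = 9.2080695 × 10^6.
35–54: 2900²·(1 − 158/2900)·97.1/158 = 4.8868341 × 10^6.
Sum = 1.4094904 × 10^7.
SE = √(1.4094904 × 10^7) = 3754.3.

3754.3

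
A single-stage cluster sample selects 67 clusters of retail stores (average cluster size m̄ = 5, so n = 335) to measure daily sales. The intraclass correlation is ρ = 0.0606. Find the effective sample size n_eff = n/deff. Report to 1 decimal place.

269.6

deff = 1 + (5 − 1)·0.0606 = 1 + 0.2424 = 1.2424.
n_eff = 335 / 1.2424 = 269.6.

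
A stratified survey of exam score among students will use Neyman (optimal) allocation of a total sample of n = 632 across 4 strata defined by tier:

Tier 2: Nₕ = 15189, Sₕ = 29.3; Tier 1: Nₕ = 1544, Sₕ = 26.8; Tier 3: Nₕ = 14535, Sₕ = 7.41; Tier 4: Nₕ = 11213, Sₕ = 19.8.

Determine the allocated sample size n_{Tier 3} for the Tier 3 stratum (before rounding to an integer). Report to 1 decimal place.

83.4

Neyman allocation: nₕ = n·NₕSₕ / Σⱼ NⱼSⱼ.
Σ NⱼSⱼ = 15189·29.3 + 1544·26.8 + 14535·7.41 + 11213·19.8 = 816138.65.
n_{Tier 3} = 632·14535·7.41 / 816138.65 = 83.4.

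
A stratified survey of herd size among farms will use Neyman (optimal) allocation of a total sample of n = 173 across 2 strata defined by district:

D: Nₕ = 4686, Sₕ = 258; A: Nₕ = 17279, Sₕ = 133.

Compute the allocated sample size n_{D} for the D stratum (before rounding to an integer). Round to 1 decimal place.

59.6

Neyman allocation: nₕ = n·NₕSₕ / Σⱼ NⱼSⱼ.
Σ NⱼSⱼ = 4686·258 + 17279·133 = 3.507095 × 10^6.
n_{D} = 173·4686·258 / (3.507095 × 10^6) = 59.6.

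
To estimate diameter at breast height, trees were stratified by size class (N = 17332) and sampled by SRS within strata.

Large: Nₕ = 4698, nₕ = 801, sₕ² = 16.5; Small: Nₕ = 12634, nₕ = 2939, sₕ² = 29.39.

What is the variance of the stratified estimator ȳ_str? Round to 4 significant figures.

Var(ȳ_str) = Σₕ Wₕ²(1 − fₕ)sₕ²/nₕ with Wₕ = Nₕ/N, N = 17332.
Large: Wₕ = 0.27105931; term = 0.27105931²·(1 − 0.17049808)·16.5/801 = 0.0012554444.
Small: Wₕ = 0.72894069; term = 0.72894069²·(1 − 0.23262625)·29.39/2939 = 0.0040774752.
Sum = 0.0053329196.

0.005333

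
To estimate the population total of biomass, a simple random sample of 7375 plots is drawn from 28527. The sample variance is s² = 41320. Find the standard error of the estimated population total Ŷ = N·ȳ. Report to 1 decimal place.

58143.7

Var(Ŷ) = N²·Var(ȳ) = N²·(1 − n/N)·s²/n.
f = 7375/28527 = 0.25852701; Var(ȳ) = 0.74147299·41320/7375 = 4.1542595.
Var(Ŷ) = 28527² · 4.1542595 = 3.3806937 × 10^9.
SE(Ŷ) = √(3.3806937 × 10^9) = 58143.7.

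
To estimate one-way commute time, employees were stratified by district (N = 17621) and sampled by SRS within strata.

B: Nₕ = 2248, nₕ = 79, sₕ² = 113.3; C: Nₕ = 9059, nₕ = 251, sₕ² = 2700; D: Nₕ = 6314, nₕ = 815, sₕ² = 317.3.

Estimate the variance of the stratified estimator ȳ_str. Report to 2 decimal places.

Var(ȳ_str) = Σₕ Wₕ²(1 − fₕ)sₕ²/nₕ with Wₕ = Nₕ/N, N = 17621.
B: Wₕ = 0.12757505; term = 0.12757505²·(1 − 0.03514235)·113.3/79 = 0.022521514.
C: Wₕ = 0.51410249; term = 0.51410249²·(1 − 0.02770725)·2700/251 = 2.7643085.
D: Wₕ = 0.35832246; term = 0.35832246²·(1 − 0.12907824)·317.3/815 = 0.043535111.
Sum = 2.8303651.

2.83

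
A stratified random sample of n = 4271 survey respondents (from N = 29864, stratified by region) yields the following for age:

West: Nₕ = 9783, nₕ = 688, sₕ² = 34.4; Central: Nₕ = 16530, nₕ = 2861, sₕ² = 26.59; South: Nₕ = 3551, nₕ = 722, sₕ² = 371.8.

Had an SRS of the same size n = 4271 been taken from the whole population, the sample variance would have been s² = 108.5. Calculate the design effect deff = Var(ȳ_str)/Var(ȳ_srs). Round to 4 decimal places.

Var(ȳ_str) = Σ Wₕ²(1−fₕ)sₕ²/nₕ with Wₕ = Nₕ/29864:
  West: (9783/29864)²·(1−688/9783)·34.4/688 = 0.0049882568
  Central: (16530/29864)²·(1−2861/16530)·26.59/2861 = 0.0023545836
  South: (3551/29864)²·(1−722/3551)·371.8/722 = 0.0058004255
  → Var(ȳ_str) = 0.013143266.
Var(ȳ_srs) = (1 − 4271/29864)·108.5/4271 = 0.02177075.
deff = 0.013143266 / 0.02177075 = 0.6037.

0.6037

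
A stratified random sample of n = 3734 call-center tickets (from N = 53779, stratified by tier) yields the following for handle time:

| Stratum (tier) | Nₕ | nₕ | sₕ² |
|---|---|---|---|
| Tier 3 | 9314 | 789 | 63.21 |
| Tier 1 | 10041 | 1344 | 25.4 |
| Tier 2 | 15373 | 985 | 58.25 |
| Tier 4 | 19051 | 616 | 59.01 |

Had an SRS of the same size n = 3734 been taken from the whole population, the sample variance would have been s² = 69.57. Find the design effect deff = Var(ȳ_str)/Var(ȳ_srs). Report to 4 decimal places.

Var(ȳ_str) = Σ Wₕ²(1−fₕ)sₕ²/nₕ with Wₕ = Nₕ/53779:
  Tier 3: (9314/53779)²·(1−789/9314)·63.21/789 = 0.0021994493
  Tier 1: (10041/53779)²·(1−1344/10041)·25.4/1344 = 5.706311 × 10^-4
  Tier 2: (15373/53779)²·(1−985/15373)·58.25/985 = 0.0045226534
  Tier 4: (19051/53779)²·(1−616/19051)·59.01/616 = 0.011632696
  → Var(ȳ_str) = 0.01892543.
Var(ȳ_srs) = (1 − 3734/53779)·69.57/3734 = 0.017337867.
deff = 0.01892543 / 0.017337867 = 1.0916.

1.0916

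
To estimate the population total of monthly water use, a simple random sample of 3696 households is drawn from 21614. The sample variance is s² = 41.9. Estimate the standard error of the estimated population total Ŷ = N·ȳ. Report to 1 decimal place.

Var(Ŷ) = N²·Var(ȳ) = N²·(1 − n/N)·s²/n.
f = 3696/21614 = 0.17100028; Var(ȳ) = 0.82899972·41.9/3696 = 0.0093980217.
Var(Ŷ) = 21614² · 0.0093980217 = 4.3904268 × 10^6.
SE(Ŷ) = √(4.3904268 × 10^6) = 2095.3.

2095.3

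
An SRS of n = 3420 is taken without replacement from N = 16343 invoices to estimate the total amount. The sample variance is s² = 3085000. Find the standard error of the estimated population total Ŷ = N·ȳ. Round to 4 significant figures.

Var(Ŷ) = N²·Var(ȳ) = N²·(1 − n/N)·s²/n.
f = 3420/16343 = 0.20926391; Var(ȳ) = 0.79073609·3085000/3420 = 713.28095.
Var(Ŷ) = 16343² · 713.28095 = 1.9051281 × 10^11.
SE(Ŷ) = √(1.9051281 × 10^11) = 436500.

436500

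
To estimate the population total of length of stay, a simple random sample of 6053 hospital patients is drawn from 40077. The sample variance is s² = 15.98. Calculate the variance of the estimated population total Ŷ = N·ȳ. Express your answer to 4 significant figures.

Var(Ŷ) = N²·Var(ȳ) = N²·(1 − n/N)·s²/n.
f = 6053/40077 = 0.15103426; Var(ȳ) = 0.84896574·15.98/6053 = 0.0022412808.
Var(Ŷ) = 40077² · 0.0022412808 = 3.5998689 × 10^6.

3.600 × 10^6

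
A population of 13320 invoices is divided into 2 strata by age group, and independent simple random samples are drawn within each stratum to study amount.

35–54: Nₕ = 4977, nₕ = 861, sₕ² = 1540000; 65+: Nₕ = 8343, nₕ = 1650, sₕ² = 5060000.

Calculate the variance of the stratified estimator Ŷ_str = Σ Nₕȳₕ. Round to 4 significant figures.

2.079 × 10^11

Var(Ŷ_str) = Σₕ Nₕ²(1 − fₕ)sₕ²/nₕ.
35–54: 4977²·(1 − 861/4977)·1540000/861 = 3.6640431 × 10^10.
65+: 8343²·(1 − 1650/8343)·5060000/1650 = 1.7124174 × 10^11.
Sum = 2.0788217 × 10^11.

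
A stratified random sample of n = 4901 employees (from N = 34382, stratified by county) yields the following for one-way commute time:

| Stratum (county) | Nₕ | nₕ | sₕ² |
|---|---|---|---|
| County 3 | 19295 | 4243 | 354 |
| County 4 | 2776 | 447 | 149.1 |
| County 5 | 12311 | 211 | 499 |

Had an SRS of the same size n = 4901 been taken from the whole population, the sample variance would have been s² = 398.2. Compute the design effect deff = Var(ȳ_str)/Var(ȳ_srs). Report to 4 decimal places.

4.5981

Var(ȳ_str) = Σ Wₕ²(1−fₕ)sₕ²/nₕ with Wₕ = Nₕ/34382:
  County 3: (19295/34382)²·(1−4243/19295)·354/4243 = 0.020497786
  County 4: (2776/34382)²·(1−447/2776)·149.1/447 = 0.0018243023
  County 5: (12311/34382)²·(1−211/12311)·499/211 = 0.29801253
  → Var(ȳ_str) = 0.32033462.
Var(ȳ_srs) = (1 − 4901/34382)·398.2/4901 = 0.069667083.
deff = 0.32033462 / 0.069667083 = 4.5981.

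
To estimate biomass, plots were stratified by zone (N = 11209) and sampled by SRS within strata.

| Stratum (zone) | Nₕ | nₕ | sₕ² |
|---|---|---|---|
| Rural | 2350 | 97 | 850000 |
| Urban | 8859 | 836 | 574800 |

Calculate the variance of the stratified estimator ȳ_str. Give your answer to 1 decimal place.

Var(ȳ_str) = Σₕ Wₕ²(1 − fₕ)sₕ²/nₕ with Wₕ = Nₕ/N, N = 11209.
Rural: Wₕ = 0.20965296; term = 0.20965296²·(1 − 0.04127660)·850000/97 = 369.26871.
Urban: Wₕ = 0.79034704; term = 0.79034704²·(1 − 0.09436731)·574800/836 = 388.954.
Sum = 758.22271.

758.2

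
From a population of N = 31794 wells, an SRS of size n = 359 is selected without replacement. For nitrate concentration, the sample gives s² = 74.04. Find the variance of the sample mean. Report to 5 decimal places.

Under SRS without replacement, Var(ȳ) = (1 − f)·s²/n with f = n/N = 359/31794 = 0.01129144.
Var(ȳ) = (1 − 0.01129144)·74.04/359 = 0.98870856·0.20623955 = 0.20391081.

0.20391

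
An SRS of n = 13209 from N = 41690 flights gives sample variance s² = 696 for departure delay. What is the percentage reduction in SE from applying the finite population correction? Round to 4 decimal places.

17.3464

f = n/N = 13209/41690 = 0.31683857.
SE_no-fpc = √(s²/n) = 0.22954596; SE_fpc = √((1−f)s²/n) = 0.18972795.
Ratio = √(1−f) = 0.82653580. Reduction = 100·(1 − 0.82653580) = 17.3464%.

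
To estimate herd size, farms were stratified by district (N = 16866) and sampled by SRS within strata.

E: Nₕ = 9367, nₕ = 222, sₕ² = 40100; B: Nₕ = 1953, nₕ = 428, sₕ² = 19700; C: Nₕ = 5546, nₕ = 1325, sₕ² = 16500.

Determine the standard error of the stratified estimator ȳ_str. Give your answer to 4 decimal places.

7.4767

Var(ȳ_str) = Σₕ Wₕ²(1 − fₕ)sₕ²/nₕ with Wₕ = Nₕ/N, N = 16866.
E: Wₕ = 0.55537768; term = 0.55537768²·(1 − 0.02370022)·40100/222 = 54.394055.
B: Wₕ = 0.11579509; term = 0.11579509²·(1 − 0.21915003)·19700/428 = 0.4819149.
C: Wₕ = 0.32882723; term = 0.32882723²·(1 − 0.23891093)·16500/1325 = 1.0247999.
Sum = 55.90077.
SE = √(55.90077) = 7.4767.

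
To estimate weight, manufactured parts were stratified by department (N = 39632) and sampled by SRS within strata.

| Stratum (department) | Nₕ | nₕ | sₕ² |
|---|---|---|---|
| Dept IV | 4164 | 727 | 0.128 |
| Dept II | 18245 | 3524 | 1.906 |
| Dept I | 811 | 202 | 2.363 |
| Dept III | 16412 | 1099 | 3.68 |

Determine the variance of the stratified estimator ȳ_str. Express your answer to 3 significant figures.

Var(ȳ_str) = Σₕ Wₕ²(1 − fₕ)sₕ²/nₕ with Wₕ = Nₕ/N, N = 39632.
Dept IV: Wₕ = 0.10506661; term = 0.10506661²·(1 − 0.17459174)·0.128/727 = 1.6042566 × 10^-6.
Dept II: Wₕ = 0.46036031; term = 0.46036031²·(1 − 0.19314881)·1.906/3524 = 9.2486043 × 10^-5.
Dept I: Wₕ = 0.02046326; term = 0.02046326²·(1 − 0.24907522)·2.363/202 = 3.6783963 × 10^-6.
Dept III: Wₕ = 0.41410981; term = 0.41410981²·(1 − 0.06696320)·3.68/1099 = 5.3577191 × 10^-4.
Sum = 6.3354061 × 10^-4.

6.34 × 10^-4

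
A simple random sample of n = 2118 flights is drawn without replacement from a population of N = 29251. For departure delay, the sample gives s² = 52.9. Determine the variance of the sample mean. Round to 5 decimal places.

0.02317

Under SRS without replacement, Var(ȳ) = (1 − f)·s²/n with f = n/N = 2118/29251 = 0.07240778.
Var(ȳ) = (1 − 0.07240778)·52.9/2118 = 0.92759222·0.024976393 = 0.023167908.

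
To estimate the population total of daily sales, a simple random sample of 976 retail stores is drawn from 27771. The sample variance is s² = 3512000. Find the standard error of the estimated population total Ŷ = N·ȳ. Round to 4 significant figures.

1.636 × 10^6

Var(Ŷ) = N²·Var(ȳ) = N²·(1 − n/N)·s²/n.
f = 976/27771 = 0.03514458; Var(ȳ) = 0.96485542·3512000/976 = 3471.8978.
Var(Ŷ) = 27771² · 3471.8978 = 2.6776263 × 10^12.
SE(Ŷ) = √(2.6776263 × 10^12) = 1.636 × 10^6.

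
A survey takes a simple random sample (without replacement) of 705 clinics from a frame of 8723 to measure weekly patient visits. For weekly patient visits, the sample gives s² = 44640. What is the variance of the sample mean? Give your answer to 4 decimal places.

Under SRS without replacement, Var(ȳ) = (1 − f)·s²/n with f = n/N = 705/8723 = 0.08082082.
Var(ȳ) = (1 − 0.08082082)·44640/705 = 0.91917918·63.319149 = 58.201643.

58.2016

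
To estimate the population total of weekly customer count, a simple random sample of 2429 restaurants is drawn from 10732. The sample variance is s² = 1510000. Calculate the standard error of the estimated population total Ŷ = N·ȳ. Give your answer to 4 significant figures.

Var(Ŷ) = N²·Var(ȳ) = N²·(1 − n/N)·s²/n.
f = 2429/10732 = 0.22633246; Var(ȳ) = 0.77366754·1510000/2429 = 480.95429.
Var(Ŷ) = 10732² · 480.95429 = 5.5394307 × 10^10.
SE(Ŷ) = √(5.5394307 × 10^10) = 235400.

235400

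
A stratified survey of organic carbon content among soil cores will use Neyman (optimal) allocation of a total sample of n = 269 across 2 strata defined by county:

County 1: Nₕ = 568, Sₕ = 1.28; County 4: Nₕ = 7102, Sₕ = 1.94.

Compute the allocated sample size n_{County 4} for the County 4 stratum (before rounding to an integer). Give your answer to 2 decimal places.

Neyman allocation: nₕ = n·NₕSₕ / Σⱼ NⱼSⱼ.
Σ NⱼSⱼ = 568·1.28 + 7102·1.94 = 14504.92.
n_{County 4} = 269·7102·1.94 / 14504.92 = 255.52.

255.52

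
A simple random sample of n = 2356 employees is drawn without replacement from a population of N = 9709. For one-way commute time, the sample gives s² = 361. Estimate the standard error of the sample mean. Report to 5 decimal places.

Under SRS without replacement, Var(ȳ) = (1 − f)·s²/n with f = n/N = 2356/9709 = 0.24266145.
Var(ȳ) = (1 − 0.24266145)·361/2356 = 0.75733855·0.15322581 = 0.11604381.
SE(ȳ) = √(0.11604381) = 0.34065.

0.34065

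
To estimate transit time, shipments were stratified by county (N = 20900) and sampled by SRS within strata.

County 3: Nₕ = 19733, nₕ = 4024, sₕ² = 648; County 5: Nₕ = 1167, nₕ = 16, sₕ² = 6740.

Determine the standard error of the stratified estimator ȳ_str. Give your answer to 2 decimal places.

1.19

Var(ȳ_str) = Σₕ Wₕ²(1 − fₕ)sₕ²/nₕ with Wₕ = Nₕ/N, N = 20900.
County 3: Wₕ = 0.94416268; term = 0.94416268²·(1 − 0.20392236)·648/4024 = 0.11427892.
County 5: Wₕ = 0.05583732; term = 0.05583732²·(1 − 0.01371037)·6740/16 = 1.2953691.
Sum = 1.409648.
SE = √(1.409648) = 1.19.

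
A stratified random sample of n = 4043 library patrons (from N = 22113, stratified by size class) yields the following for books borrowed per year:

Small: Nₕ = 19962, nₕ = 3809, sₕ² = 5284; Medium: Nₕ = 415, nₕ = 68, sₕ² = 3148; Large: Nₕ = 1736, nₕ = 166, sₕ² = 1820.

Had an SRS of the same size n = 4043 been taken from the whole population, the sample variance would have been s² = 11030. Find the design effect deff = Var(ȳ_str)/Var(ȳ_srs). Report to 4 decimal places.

Var(ȳ_str) = Σ Wₕ²(1−fₕ)sₕ²/nₕ with Wₕ = Nₕ/22113:
  Small: (19962/22113)²·(1−3809/19962)·5284/3809 = 0.91477387
  Medium: (415/22113)²·(1−68/415)·3148/68 = 0.013633522
  Large: (1736/22113)²·(1−166/1736)·1820/166 = 0.061110712
  → Var(ȳ_str) = 0.9895181.
Var(ȳ_srs) = (1 − 4043/22113)·11030/4043 = 2.2293705.
deff = 0.9895181 / 2.2293705 = 0.4439.

0.4439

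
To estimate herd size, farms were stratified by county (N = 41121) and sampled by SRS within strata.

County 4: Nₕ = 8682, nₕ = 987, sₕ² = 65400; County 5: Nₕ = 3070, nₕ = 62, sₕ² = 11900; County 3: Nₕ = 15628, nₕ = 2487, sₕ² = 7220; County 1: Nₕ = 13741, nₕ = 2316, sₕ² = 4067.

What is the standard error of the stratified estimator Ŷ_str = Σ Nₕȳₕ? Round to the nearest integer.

84090

Var(Ŷ_str) = Σₕ Nₕ²(1 − fₕ)sₕ²/nₕ.
County 4: 8682²·(1 − 987/8682)·65400/987 = 4.4267908 × 10^9.
County 5: 3070²·(1 − 62/3070)·11900/62 = 1.7724397 × 10^9.
County 3: 15628²·(1 − 2487/15628)·7220/2487 = 5.9620173 × 10^8.
County 1: 13741²·(1 − 2316/13741)·4067/2316 = 2.7568311 × 10^8.
Sum = 7.0711153 × 10^9.
SE = √(7.0711153 × 10^9) = 84090.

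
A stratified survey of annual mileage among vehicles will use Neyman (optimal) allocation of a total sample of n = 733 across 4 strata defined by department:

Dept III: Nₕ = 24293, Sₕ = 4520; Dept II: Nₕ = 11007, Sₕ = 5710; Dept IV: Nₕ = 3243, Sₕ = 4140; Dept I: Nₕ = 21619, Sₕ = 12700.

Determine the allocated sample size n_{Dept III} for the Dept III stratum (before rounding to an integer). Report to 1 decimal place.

Neyman allocation: nₕ = n·NₕSₕ / Σⱼ NⱼSⱼ.
Σ NⱼSⱼ = 24293·4520 + 11007·5710 + 3243·4140 + 21619·12700 = 4.6064165 × 10^8.
n_{Dept III} = 733·24293·4520 / (4.6064165 × 10^8) = 174.7.

174.7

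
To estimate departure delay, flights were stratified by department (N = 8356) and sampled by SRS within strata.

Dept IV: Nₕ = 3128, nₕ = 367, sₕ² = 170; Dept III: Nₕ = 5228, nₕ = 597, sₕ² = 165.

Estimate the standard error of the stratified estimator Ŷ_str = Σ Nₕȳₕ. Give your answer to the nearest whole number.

Var(Ŷ_str) = Σₕ Nₕ²(1 − fₕ)sₕ²/nₕ.
Dept IV: 3128²·(1 − 367/3128)·170/367 = 4.000516 × 10^6.
Dept III: 5228²·(1 − 597/5228)·165/597 = 6.6914459 × 10^6.
Sum = 1.0691962 × 10^7.
SE = √(1.0691962 × 10^7) = 3270.

3270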